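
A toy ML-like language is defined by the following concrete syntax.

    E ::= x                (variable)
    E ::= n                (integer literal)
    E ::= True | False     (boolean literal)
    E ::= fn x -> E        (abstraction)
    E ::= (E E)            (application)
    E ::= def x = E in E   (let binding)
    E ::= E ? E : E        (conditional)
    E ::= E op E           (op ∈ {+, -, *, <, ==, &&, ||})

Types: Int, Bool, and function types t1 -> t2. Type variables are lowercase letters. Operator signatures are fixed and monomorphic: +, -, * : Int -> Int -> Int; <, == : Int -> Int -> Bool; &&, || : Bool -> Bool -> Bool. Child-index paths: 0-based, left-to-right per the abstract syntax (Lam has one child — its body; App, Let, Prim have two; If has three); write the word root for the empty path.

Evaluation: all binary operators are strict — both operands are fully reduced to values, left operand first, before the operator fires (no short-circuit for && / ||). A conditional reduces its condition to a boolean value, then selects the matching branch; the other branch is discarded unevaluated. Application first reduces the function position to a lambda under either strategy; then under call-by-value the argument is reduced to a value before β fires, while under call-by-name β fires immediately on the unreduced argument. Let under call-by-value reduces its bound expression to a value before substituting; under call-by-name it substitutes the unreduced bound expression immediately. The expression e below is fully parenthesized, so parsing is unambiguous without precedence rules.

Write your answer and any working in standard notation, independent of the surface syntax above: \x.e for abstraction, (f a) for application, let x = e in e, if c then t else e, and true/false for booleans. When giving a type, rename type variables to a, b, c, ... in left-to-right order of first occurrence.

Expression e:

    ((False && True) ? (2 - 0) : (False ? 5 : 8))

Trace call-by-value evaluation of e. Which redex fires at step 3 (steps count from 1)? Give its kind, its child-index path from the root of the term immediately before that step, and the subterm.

Answer: if at root : (if false then 5 else 8)

Derivation:
step 0: (if (false && true) then (2 - 0) else (if false then 5 else 8))
step 1: [delta@0] (if false then (2 - 0) else (if false then 5 else 8))
step 2: [if@root] (if false then 5 else 8)
step 3: [if@root] 8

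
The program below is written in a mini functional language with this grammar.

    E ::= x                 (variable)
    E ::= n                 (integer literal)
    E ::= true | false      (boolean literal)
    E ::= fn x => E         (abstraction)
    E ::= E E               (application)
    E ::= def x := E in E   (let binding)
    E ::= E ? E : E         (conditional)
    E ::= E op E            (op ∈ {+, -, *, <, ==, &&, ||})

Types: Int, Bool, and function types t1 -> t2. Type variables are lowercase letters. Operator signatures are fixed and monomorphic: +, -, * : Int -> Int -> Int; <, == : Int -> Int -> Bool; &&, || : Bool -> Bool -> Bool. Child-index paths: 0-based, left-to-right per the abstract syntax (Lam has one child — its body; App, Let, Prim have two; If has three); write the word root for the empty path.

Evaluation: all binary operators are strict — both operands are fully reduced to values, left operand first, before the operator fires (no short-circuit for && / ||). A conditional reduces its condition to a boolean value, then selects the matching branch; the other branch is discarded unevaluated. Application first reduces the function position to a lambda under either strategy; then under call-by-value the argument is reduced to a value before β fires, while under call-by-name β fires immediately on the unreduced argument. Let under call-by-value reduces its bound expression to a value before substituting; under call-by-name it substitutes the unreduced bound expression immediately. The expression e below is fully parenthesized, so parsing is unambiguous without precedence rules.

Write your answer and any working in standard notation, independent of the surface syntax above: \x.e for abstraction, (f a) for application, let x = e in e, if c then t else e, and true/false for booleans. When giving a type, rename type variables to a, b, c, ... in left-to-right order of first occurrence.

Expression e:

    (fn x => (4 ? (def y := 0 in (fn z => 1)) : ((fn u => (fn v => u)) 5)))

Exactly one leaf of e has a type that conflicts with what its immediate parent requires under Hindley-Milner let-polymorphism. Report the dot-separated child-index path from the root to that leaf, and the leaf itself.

Answer: 0.0 : 4

Trace:
  unify Int ~ Bool
  FAIL: mismatch Int ~ Bool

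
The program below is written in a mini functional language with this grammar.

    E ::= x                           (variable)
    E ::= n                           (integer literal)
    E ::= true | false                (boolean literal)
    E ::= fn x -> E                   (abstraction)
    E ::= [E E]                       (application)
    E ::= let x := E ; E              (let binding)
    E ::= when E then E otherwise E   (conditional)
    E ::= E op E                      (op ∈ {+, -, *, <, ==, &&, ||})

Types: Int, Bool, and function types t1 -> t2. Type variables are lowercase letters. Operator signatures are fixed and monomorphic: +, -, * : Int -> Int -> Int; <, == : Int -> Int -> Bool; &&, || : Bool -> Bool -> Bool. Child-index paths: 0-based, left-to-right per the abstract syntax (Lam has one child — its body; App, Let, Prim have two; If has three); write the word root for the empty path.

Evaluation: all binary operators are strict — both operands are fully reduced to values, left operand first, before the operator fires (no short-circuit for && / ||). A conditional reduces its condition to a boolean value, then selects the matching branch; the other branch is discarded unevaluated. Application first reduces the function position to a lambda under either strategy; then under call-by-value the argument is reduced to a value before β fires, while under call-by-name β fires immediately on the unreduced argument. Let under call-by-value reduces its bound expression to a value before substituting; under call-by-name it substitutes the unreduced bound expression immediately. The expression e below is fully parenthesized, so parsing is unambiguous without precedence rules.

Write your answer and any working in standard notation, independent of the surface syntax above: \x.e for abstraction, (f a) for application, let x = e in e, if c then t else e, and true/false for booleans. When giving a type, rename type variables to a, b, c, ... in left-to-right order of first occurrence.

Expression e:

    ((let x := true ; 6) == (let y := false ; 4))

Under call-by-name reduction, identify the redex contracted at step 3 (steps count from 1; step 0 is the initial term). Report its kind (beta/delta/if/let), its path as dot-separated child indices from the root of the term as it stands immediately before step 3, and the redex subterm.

Answer: delta at root : (6 == 4)

Working:
step 0: ((let x = true in 6) == (let y = false in 4))
step 1: [let@0] (6 == (let y = false in 4))
step 2: [let@1] (6 == 4)
step 3: [delta@root] false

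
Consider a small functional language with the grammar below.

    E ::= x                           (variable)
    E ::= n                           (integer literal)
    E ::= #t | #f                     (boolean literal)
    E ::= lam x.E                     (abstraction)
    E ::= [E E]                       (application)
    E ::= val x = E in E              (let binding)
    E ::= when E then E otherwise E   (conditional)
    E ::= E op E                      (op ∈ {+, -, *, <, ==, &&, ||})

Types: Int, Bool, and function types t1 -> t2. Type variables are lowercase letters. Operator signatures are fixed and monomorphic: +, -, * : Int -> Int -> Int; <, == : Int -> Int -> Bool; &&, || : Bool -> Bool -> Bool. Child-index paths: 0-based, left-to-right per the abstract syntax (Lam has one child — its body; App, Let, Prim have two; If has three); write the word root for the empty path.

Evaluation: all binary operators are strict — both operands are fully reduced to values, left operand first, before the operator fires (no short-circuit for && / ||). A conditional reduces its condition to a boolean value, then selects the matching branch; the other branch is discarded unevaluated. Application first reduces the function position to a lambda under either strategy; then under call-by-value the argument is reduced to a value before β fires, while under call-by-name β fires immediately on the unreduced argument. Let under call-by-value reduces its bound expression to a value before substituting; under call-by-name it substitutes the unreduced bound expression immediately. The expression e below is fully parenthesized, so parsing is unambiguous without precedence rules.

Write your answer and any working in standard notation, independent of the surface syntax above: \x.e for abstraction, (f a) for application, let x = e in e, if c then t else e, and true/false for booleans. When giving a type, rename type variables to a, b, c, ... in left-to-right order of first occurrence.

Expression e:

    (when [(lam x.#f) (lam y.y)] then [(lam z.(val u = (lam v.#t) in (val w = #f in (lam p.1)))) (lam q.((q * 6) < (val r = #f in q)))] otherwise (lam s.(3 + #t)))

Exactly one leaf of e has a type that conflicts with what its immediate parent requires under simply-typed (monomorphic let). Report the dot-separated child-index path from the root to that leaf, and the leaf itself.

Answer: 2.0.1 : true

Derivation:
\x._ : a -> Bool
y : b
\y._ : b -> b
  unify a -> Bool ~ (b -> b) -> c
  unify a ~ b -> b
  unify Bool ~ c
_ _ : Bool
  unify Bool ~ Bool
\v._ : e -> Bool
let u : e -> Bool
let w : Bool
\p._ : f -> Int
\z._ : d -> f -> Int
q : g
  unify g ~ Int
  unify Int ~ Int
  unify Int ~ Int
let r : Bool
q : Int
  unify Int ~ Int
\q._ : Int -> Bool
  unify d -> f -> Int ~ (Int -> Bool) -> h
  unify d ~ Int -> Bool
  unify f -> Int ~ h
_ _ : f -> Int
  unify Int ~ Int
  unify Bool ~ Int
  FAIL: mismatch Bool ~ Int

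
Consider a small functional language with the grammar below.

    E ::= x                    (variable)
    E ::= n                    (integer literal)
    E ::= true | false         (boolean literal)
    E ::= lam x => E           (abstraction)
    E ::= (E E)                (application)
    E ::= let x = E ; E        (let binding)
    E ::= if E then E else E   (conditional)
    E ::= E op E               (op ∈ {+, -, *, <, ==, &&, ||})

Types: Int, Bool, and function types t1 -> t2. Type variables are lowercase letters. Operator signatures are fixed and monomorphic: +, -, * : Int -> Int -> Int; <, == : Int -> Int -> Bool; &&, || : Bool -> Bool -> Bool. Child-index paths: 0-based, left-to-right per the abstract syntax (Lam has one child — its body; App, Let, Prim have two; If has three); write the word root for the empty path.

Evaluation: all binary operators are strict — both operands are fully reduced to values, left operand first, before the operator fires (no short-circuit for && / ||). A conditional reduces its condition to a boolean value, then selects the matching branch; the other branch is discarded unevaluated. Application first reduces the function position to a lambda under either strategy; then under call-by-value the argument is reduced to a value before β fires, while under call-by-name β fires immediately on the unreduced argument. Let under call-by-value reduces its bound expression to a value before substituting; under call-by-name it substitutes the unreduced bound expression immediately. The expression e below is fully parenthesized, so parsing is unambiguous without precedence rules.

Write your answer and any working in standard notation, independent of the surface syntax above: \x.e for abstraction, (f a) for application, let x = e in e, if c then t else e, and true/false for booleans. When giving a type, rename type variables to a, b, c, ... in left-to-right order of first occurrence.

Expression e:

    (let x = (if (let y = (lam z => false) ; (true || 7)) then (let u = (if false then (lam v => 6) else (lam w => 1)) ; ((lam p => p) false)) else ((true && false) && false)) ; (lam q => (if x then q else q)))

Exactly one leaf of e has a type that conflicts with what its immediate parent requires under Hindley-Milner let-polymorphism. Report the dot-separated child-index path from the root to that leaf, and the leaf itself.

Answer: 0.0.1.1 : 7

Trace:
\z._ : a -> Bool
let y : forall. a -> Bool
  unify Bool ~ Bool
  unify Int ~ Bool
  FAIL: mismatch Int ~ Bool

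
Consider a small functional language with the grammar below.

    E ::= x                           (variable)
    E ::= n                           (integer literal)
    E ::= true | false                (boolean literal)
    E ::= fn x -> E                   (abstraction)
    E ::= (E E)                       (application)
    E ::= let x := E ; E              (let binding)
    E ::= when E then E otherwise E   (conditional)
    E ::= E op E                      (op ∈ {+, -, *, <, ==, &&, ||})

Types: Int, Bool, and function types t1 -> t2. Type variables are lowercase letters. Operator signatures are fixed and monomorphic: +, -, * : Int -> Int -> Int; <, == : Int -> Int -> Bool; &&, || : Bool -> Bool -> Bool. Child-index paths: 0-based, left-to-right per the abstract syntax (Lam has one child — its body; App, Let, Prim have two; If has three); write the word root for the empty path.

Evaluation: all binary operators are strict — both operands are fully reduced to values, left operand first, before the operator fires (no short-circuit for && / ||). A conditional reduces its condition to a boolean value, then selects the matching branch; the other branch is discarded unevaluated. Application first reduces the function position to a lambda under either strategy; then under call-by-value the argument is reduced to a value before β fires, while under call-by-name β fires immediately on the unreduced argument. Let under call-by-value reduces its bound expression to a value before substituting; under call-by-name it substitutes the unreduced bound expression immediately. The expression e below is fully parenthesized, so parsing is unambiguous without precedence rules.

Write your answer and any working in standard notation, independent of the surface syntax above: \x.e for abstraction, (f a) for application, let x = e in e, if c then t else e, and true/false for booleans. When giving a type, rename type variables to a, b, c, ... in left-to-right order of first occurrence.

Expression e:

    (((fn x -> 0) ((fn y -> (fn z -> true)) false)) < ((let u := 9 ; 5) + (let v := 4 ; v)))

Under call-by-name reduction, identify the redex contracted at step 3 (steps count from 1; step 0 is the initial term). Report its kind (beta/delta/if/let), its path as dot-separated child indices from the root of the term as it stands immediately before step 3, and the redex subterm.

Answer: let at 1.1 : (let v = 4 in v)

Trace:
step 0: (((\x.0) ((\y.(\z.true)) false)) < ((let u = 9 in 5) + (let v = 4 in v)))
step 1: [beta@0] (0 < ((let u = 9 in 5) + (let v = 4 in v)))
step 2: [let@1.0] (0 < (5 + (let v = 4 in v)))
step 3: [let@1.1] (0 < (5 + 4))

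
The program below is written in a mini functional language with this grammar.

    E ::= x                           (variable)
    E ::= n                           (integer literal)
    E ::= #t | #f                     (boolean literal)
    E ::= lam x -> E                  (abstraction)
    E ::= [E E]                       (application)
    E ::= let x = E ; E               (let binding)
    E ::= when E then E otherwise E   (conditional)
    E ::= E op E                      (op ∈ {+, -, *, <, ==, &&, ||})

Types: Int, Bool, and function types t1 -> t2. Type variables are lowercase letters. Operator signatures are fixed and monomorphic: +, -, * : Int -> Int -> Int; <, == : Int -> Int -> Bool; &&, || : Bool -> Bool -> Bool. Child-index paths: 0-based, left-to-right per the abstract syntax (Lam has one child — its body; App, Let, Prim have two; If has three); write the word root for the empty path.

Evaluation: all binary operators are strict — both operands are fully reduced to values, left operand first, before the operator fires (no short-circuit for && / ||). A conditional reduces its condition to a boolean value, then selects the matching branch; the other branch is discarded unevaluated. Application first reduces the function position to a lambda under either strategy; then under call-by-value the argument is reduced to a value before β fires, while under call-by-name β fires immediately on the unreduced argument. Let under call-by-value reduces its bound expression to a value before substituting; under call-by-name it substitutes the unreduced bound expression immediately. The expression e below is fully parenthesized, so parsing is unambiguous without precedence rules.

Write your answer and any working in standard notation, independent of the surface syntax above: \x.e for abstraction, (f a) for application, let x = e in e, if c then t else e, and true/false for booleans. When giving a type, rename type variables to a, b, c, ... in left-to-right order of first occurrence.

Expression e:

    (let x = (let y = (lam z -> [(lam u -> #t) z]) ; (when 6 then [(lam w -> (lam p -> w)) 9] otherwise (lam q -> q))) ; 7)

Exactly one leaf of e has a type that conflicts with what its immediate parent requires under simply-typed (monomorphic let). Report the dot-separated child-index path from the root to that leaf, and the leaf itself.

Trace:
\u._ : b -> Bool
z : a
  unify b -> Bool ~ a -> c
  unify b ~ a
  unify Bool ~ c
_ _ : Bool
\z._ : a -> Bool
let y : a -> Bool
  unify Int ~ Bool
  FAIL: mismatch Int ~ Bool

Answer: 0.1.0 : 6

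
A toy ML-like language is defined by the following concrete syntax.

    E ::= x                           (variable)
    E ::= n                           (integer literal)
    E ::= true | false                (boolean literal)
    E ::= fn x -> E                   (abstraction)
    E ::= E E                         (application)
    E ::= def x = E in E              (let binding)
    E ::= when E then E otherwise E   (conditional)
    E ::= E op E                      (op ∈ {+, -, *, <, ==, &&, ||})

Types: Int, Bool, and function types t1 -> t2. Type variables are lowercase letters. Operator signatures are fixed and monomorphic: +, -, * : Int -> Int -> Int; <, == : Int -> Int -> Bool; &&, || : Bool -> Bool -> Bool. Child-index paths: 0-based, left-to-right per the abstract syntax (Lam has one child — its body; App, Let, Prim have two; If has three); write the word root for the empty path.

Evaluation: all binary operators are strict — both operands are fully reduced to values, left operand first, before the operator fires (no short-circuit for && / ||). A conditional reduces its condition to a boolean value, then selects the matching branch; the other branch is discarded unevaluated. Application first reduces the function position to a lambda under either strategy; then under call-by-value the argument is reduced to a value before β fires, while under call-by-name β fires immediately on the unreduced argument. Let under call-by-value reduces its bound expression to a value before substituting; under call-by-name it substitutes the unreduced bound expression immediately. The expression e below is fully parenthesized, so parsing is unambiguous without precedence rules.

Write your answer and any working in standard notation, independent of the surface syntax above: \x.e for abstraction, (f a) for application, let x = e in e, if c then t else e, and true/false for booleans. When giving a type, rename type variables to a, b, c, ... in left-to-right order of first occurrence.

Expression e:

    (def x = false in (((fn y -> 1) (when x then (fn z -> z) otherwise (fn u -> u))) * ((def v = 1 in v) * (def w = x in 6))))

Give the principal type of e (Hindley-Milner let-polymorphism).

Answer: Int

Trace:
let x : Bool
\y._ : a -> Int
x : Bool
  unify Bool ~ Bool
z : b
\z._ : b -> b
u : c
\u._ : c -> c
  unify b -> b ~ c -> c
  unify b ~ c
  unify c ~ c
  unify a -> Int ~ (c -> c) -> d
  unify a ~ c -> c
  unify Int ~ d
_ _ : Int
  unify Int ~ Int
let v : Int
v : Int
  unify Int ~ Int
x : Bool
let w : Bool
  unify Int ~ Int
  unify Int ~ Int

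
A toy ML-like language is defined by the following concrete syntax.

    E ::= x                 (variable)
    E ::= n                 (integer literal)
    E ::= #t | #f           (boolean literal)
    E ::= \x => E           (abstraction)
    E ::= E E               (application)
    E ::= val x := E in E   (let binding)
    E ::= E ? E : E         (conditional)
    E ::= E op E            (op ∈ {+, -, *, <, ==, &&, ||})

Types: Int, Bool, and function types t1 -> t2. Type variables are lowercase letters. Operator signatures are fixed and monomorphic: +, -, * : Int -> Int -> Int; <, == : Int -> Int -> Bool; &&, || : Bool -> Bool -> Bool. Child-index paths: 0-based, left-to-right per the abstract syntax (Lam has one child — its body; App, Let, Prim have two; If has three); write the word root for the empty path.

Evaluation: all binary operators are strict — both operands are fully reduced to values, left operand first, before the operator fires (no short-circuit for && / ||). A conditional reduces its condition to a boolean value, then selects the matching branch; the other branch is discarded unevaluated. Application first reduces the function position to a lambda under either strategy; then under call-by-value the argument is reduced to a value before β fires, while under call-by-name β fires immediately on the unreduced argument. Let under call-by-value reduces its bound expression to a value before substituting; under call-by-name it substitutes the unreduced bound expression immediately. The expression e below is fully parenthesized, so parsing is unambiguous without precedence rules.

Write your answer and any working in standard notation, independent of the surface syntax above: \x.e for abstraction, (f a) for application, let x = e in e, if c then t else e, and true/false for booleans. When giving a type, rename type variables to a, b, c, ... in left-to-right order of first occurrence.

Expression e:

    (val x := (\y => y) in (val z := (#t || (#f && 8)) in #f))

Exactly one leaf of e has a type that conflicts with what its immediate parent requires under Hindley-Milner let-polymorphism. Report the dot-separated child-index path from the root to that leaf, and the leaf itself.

Answer: 1.0.1.1 : 8

Derivation:
y : a
\y._ : a -> a
let x : forall. a -> a
  unify Bool ~ Bool
  unify Bool ~ Bool
  unify Int ~ Bool
  FAIL: mismatch Int ~ Bool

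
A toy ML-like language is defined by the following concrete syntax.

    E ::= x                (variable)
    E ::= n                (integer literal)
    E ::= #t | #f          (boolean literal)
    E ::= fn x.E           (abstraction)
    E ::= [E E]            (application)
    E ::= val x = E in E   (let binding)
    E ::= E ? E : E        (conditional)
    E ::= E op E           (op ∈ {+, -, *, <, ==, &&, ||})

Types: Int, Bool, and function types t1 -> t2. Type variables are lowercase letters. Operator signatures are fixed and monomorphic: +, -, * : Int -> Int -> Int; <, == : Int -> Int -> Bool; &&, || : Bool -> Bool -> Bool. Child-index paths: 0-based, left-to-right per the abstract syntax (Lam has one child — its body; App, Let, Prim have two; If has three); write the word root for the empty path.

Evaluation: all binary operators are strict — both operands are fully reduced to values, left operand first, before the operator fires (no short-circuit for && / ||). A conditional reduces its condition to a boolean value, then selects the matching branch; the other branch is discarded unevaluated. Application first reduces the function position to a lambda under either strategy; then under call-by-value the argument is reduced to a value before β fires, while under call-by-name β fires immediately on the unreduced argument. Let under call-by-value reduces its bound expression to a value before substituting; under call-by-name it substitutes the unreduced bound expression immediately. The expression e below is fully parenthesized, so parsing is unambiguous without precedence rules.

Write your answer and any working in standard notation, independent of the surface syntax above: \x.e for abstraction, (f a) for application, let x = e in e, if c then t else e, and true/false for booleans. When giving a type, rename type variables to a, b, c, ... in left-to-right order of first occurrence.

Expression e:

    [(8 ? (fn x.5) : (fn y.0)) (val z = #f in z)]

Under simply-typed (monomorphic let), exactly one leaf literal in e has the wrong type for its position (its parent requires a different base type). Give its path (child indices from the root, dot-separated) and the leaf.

Derivation:
  unify Int ~ Bool
  FAIL: mismatch Int ~ Bool

Answer: 0.0 : 8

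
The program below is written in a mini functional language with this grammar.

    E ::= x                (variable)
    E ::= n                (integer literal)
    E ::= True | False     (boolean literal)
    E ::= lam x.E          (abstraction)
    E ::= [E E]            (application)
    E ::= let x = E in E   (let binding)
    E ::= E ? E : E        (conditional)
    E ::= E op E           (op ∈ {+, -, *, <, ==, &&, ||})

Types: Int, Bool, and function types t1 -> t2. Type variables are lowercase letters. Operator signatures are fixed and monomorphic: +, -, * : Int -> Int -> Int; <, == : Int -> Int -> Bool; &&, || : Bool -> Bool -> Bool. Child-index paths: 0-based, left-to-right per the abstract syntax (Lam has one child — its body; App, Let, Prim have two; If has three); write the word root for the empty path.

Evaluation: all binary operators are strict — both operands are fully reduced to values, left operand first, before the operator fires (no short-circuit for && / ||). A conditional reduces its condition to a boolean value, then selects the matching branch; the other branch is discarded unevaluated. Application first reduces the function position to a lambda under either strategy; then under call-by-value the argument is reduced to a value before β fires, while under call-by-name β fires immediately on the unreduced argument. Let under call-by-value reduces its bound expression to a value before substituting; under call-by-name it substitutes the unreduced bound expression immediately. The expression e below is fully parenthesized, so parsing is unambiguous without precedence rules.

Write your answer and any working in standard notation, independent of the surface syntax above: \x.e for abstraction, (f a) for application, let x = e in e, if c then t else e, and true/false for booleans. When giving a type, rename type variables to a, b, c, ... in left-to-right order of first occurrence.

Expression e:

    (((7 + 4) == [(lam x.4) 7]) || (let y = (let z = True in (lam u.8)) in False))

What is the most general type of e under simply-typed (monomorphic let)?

Trace:
  unify Int ~ Int
  unify Int ~ Int
  unify Int ~ Int
\x._ : a -> Int
  unify a -> Int ~ Int -> b
  unify a ~ Int
  unify Int ~ b
_ _ : Int
  unify Int ~ Int
  unify Bool ~ Bool
let z : Bool
\u._ : c -> Int
let y : c -> Int
  unify Bool ~ Bool

Answer: Bool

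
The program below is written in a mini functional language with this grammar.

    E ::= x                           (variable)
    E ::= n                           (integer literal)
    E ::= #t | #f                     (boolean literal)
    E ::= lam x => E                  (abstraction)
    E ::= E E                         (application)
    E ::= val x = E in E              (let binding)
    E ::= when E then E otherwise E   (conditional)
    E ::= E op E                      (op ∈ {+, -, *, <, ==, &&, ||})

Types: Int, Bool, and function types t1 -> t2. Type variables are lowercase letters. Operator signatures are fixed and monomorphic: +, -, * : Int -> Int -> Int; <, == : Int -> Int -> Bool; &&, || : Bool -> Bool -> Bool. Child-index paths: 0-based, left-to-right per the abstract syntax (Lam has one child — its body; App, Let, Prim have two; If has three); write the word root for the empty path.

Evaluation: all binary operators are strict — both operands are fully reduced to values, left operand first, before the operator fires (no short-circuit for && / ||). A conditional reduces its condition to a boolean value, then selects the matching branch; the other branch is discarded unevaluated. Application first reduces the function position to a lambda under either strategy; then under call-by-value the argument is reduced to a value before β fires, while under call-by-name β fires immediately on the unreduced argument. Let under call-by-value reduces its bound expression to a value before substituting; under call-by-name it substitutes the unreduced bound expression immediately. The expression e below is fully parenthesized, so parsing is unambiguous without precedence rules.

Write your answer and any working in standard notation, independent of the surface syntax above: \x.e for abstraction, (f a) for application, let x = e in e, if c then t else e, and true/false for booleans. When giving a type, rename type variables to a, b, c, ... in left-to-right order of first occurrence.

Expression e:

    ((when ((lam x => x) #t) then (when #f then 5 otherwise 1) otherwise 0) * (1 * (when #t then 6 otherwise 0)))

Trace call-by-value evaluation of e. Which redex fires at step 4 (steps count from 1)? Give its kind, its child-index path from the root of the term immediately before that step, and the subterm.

Trace:
step 0: ((if ((\x.x) true) then (if false then 5 else 1) else 0) * (1 * (if true then 6 else 0)))
step 1: [beta@0.0] ((if true then (if false then 5 else 1) else 0) * (1 * (if true then 6 else 0)))
step 2: [if@0] ((if false then 5 else 1) * (1 * (if true then 6 else 0)))
step 3: [if@0] (1 * (1 * (if true then 6 else 0)))
step 4: [if@1.1] (1 * (1 * 6))

Answer: if at 1.1 : (if true then 6 else 0)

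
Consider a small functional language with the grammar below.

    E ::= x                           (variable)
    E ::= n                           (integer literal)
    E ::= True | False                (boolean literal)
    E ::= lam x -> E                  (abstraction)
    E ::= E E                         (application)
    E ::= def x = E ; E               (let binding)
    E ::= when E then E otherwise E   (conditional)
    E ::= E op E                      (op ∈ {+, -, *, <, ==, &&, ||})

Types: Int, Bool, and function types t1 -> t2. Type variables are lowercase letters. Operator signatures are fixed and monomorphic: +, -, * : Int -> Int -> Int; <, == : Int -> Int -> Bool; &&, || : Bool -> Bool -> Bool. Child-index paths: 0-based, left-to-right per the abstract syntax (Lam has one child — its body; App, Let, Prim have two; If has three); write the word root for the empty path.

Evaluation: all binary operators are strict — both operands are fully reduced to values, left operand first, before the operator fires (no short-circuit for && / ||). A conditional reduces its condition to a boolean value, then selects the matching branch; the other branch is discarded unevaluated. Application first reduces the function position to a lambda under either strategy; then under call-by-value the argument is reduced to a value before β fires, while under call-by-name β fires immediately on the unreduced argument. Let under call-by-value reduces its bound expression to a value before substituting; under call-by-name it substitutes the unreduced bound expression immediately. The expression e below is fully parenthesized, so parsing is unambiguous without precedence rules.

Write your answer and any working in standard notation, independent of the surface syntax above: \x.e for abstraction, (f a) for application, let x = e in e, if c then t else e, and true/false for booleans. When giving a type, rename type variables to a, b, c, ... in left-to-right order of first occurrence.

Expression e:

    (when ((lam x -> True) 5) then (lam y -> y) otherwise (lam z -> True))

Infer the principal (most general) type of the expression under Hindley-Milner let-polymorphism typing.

Trace:
\x._ : a -> Bool
  unify a -> Bool ~ Int -> b
  unify a ~ Int
  unify Bool ~ b
_ _ : Bool
  unify Bool ~ Bool
y : c
\y._ : c -> c
\z._ : d -> Bool
  unify c -> c ~ d -> Bool
  unify c ~ d
  unify d ~ Bool

Answer: Bool -> Bool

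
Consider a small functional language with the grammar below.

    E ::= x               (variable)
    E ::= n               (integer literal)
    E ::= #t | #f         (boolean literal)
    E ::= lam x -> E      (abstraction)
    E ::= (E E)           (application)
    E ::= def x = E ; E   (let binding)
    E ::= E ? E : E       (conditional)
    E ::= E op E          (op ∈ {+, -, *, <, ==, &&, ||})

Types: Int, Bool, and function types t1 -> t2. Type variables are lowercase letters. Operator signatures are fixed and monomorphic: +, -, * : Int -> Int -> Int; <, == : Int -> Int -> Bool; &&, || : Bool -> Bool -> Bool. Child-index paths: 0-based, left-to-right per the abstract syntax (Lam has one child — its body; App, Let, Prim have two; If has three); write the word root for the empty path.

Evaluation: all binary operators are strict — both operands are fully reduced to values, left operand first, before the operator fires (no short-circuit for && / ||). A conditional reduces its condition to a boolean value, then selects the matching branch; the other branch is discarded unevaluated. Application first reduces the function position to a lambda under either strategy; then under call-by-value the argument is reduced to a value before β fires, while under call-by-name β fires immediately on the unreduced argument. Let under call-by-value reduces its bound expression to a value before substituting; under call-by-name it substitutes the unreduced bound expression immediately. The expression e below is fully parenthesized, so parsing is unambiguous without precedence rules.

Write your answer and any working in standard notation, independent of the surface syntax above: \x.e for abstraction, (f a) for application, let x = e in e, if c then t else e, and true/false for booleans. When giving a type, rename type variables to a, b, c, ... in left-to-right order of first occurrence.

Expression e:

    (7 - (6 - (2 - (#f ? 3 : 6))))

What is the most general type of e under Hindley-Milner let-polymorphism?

Derivation:
  unify Int ~ Int
  unify Int ~ Int
  unify Int ~ Int
  unify Bool ~ Bool
  unify Int ~ Int
  unify Int ~ Int
  unify Int ~ Int
  unify Int ~ Int

Answer: Int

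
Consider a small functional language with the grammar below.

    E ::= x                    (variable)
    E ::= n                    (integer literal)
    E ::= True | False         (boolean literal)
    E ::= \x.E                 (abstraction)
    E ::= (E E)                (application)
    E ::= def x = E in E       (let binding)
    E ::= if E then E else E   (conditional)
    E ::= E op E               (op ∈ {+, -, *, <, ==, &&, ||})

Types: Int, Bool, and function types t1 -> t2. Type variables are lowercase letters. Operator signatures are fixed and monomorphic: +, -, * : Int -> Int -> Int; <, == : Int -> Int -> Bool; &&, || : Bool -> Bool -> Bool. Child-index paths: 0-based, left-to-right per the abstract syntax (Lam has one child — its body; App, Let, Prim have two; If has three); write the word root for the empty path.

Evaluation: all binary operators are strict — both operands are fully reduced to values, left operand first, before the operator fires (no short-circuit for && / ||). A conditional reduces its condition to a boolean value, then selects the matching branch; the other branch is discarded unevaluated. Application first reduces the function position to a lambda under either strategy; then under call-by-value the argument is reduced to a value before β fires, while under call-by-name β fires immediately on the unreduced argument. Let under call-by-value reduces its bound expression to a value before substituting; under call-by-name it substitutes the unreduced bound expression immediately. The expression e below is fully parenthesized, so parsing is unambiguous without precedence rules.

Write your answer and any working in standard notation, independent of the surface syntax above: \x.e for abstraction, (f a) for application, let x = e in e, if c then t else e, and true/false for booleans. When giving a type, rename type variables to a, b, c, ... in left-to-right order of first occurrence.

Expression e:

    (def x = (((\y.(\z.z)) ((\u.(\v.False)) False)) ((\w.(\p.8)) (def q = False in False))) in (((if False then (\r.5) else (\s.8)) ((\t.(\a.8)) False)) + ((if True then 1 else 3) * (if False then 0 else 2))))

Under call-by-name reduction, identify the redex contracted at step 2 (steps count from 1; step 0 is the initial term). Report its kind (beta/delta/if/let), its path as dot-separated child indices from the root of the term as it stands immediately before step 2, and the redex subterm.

Answer: if at 0.0 : (if false then (\r.5) else (\s.8))

Trace:
step 0: (let x = (((\y.(\z.z)) ((\u.(\v.false)) false)) ((\w.(\p.8)) (let q = false in false))) in (((if false then (\r.5) else (\s.8)) ((\t.(\a.8)) false)) + ((if true then 1 else 3) * (if false then 0 else 2))))
step 1: [let@root] (((if false then (\r.5) else (\s.8)) ((\t.(\a.8)) false)) + ((if true then 1 else 3) * (if false then 0 else 2)))
step 2: [if@0.0] (((\s.8) ((\t.(\a.8)) false)) + ((if true then 1 else 3) * (if false then 0 else 2)))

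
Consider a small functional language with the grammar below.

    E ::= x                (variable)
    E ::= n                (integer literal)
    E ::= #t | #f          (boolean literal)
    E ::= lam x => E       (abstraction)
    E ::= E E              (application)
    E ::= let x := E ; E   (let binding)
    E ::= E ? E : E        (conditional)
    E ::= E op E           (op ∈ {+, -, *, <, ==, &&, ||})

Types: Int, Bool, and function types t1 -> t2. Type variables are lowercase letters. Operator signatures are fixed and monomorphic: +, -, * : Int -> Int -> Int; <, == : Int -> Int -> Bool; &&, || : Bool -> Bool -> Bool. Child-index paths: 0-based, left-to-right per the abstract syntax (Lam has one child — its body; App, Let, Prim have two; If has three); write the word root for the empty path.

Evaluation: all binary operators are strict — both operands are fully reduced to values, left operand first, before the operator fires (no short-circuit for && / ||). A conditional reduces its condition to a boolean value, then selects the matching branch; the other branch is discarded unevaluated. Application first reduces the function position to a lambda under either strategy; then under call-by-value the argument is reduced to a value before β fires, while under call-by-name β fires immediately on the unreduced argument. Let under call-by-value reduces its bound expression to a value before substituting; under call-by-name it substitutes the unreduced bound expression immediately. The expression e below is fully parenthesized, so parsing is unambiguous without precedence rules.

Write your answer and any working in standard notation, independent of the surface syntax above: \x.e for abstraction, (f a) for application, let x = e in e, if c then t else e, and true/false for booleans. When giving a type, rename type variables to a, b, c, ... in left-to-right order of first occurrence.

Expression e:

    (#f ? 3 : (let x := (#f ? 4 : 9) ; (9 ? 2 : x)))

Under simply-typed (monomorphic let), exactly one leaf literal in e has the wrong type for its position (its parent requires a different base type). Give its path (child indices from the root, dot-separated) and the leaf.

Answer: 2.1.0 : 9

Working:
  unify Bool ~ Bool
  unify Bool ~ Bool
  unify Int ~ Int
let x : Int
  unify Int ~ Bool
  FAIL: mismatch Int ~ Bool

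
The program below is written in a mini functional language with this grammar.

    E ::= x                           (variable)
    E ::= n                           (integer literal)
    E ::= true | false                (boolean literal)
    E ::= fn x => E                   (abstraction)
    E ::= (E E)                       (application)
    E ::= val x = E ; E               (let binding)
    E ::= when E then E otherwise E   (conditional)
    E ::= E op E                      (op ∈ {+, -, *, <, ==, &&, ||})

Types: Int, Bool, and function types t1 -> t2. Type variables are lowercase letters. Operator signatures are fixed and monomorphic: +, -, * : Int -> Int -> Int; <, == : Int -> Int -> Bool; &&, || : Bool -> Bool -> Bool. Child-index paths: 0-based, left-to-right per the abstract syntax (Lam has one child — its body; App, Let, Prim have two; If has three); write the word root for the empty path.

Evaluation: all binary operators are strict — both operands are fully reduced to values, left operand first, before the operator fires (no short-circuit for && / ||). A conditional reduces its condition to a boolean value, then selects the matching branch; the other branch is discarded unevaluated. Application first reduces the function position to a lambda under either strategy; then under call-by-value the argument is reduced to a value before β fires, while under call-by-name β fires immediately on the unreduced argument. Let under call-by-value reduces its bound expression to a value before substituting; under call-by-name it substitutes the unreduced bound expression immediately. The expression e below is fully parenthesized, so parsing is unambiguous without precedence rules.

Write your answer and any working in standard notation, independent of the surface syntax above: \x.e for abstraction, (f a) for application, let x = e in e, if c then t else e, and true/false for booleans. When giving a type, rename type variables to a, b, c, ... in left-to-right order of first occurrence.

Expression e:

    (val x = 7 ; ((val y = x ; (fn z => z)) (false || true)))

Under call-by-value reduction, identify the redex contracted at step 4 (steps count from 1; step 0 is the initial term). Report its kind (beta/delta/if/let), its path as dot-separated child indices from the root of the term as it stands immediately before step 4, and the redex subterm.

Trace:
step 0: (let x = 7 in ((let y = x in (\z.z)) (false || true)))
step 1: [let@root] ((let y = 7 in (\z.z)) (false || true))
step 2: [let@0] ((\z.z) (false || true))
step 3: [delta@1] ((\z.z) true)
step 4: [beta@root] true

Answer: beta at root : ((\z.z) true)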